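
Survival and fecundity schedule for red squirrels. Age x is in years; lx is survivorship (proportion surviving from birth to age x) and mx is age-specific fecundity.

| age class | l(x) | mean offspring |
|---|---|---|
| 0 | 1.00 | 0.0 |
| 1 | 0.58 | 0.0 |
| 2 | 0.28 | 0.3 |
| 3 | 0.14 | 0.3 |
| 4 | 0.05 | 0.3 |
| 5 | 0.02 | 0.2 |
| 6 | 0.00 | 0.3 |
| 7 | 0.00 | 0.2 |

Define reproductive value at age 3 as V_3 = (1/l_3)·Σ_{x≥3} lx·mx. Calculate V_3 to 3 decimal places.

lx·mx for x ≥ 3: 0.042, 0.015, 0.004, 0, 0 → sum = 0.061
V_3 = 0.061 / l_3 = 0.061 / 0.14 = 0.435714… → 0.436

0.436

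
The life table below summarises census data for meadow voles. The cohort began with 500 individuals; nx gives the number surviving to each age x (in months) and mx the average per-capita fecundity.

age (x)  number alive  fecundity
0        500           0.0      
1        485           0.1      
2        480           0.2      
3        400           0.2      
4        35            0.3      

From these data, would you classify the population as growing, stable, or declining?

declining

lx = nx/n0 = nx/500: 1, 0.97, 0.96, 0.8, 0.07
R0 = Σ lx·mx = 0 + 0.097 + 0.192 + 0.16 + 0.021 = 0.47
R0 < 1, so the population is declining.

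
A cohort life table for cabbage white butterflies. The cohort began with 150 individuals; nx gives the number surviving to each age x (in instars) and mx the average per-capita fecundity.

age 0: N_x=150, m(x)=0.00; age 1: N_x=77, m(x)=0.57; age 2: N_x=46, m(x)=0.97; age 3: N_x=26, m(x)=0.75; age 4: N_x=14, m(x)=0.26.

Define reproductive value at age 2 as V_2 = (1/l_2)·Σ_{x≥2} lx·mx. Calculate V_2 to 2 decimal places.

1.47

lx = nx/n0 = nx/150: 1, 0.51333…, 0.30667…, 0.17333…, 0.09333…
lx·mx for x ≥ 2: 0.297467…, 0.13…, 0.024267… → sum = 0.451733…
V_2 = 0.451733… / l_2 = 0.451733… / 0.306667… = 1.473043… → 1.47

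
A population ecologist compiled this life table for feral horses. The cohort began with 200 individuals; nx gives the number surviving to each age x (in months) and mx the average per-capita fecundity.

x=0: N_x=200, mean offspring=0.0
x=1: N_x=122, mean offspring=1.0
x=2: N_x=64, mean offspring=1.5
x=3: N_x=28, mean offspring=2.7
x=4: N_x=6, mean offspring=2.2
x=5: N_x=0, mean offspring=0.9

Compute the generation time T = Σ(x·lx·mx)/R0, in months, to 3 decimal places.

lx = nx/n0 = nx/200: 1, 0.61, 0.32, 0.14, 0.03, 0
lx·mx: 0, 0.61, 0.48, 0.378, 0.066, 0 → R0 = 1.534
x·lx·mx: 0, 0.61, 0.96, 1.134, 0.264, 0 → Σ = 2.968
T = 2.968 / 1.534 = 1.934811… → 1.935

1.935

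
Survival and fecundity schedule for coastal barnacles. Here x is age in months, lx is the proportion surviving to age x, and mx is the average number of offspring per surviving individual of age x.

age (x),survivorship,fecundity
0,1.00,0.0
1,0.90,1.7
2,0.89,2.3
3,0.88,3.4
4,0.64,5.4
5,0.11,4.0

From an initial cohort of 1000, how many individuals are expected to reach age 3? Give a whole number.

880

Expected survivors = N0 · l_3 = 1000 × 0.88 = 880 → 880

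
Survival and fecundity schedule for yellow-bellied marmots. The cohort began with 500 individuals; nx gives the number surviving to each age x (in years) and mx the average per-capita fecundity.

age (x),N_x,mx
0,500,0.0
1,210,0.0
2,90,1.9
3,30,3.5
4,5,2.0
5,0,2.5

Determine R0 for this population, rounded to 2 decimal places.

0.57

lx = nx/n0 = nx/500: 1, 0.42, 0.18, 0.06, 0.01, 0
lx·mx by age: 0, 0, 0.342, 0.21, 0.02, 0
R0 = Σ lx·mx = 0.572 → 0.57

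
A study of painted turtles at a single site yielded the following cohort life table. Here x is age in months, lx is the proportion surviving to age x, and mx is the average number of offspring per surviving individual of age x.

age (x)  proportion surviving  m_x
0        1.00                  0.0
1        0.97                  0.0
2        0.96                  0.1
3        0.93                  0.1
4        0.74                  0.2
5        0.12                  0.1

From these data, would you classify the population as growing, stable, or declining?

R0 = Σ lx·mx = 0 + 0 + 0.096 + 0.093 + 0.148 + 0.012 = 0.349
R0 < 1, so the population is declining.

declining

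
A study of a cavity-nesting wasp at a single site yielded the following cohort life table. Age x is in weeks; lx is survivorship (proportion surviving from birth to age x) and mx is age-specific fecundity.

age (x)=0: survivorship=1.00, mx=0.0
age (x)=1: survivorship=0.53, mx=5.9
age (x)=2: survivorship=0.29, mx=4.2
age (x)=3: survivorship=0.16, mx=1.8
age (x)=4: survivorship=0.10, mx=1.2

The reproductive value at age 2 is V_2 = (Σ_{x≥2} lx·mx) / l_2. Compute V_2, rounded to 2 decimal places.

lx·mx for x ≥ 2: 1.218, 0.288, 0.12 → sum = 1.626
V_2 = 1.626 / l_2 = 1.626 / 0.29 = 5.606897… → 5.61

5.61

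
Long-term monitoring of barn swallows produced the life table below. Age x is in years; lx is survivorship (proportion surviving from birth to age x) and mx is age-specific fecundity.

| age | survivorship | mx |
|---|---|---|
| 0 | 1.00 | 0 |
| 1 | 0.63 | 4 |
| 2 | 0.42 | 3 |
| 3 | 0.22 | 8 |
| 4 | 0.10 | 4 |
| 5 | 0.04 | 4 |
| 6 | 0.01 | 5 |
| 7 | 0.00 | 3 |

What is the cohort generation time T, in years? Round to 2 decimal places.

lx·mx: 0, 2.52, 1.26, 1.76, 0.4, 0.16, 0.05, 0 → R0 = 6.15
x·lx·mx: 0, 2.52, 2.52, 5.28, 1.6, 0.8, 0.3, 0 → Σ = 13.02
T = 13.02 / 6.15 = 2.117073… → 2.12

2.12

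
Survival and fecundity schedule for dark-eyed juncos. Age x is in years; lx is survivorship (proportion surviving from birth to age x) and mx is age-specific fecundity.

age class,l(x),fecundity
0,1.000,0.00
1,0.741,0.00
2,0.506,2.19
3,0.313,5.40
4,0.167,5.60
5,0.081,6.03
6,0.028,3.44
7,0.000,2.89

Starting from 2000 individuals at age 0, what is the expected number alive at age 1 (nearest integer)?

1482

Expected survivors = N0 · l_1 = 2000 × 0.741 = 1482 → 1482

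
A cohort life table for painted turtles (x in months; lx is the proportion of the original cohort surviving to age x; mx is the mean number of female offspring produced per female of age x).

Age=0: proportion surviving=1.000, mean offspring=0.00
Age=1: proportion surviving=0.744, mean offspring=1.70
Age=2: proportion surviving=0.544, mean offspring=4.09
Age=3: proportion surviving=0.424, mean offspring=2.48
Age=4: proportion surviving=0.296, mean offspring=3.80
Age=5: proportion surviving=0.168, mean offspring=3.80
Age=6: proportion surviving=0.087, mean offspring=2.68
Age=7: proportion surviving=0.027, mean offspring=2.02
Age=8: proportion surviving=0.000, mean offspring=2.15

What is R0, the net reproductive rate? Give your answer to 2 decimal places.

6.59

lx·mx by age: 0, 1.2648, 2.22496, 1.05152, 1.1248, 0.6384, 0.23316, 0.05454, 0
R0 = Σ lx·mx = 6.59218 → 6.59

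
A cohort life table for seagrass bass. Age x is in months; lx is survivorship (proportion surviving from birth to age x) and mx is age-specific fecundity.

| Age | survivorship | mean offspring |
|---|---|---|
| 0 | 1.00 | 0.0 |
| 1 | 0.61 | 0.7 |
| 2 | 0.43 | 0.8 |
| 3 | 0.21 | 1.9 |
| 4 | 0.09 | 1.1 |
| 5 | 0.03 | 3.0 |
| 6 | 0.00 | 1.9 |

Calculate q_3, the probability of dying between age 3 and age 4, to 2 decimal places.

q_3 = (l_3 − l_4) / l_3 = (0.21 − 0.09) / 0.21
     = 0.12 / 0.21 = 0.571429… → 0.57

0.57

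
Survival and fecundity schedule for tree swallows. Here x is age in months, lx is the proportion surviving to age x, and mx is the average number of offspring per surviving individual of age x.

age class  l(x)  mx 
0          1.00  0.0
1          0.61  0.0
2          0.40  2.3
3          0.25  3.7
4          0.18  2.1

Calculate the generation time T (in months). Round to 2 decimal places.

2.76

lx·mx: 0, 0, 0.92, 0.925, 0.378 → R0 = 2.223
x·lx·mx: 0, 0, 1.84, 2.775, 1.512 → Σ = 6.127
T = 6.127 / 2.223 = 2.756185… → 2.76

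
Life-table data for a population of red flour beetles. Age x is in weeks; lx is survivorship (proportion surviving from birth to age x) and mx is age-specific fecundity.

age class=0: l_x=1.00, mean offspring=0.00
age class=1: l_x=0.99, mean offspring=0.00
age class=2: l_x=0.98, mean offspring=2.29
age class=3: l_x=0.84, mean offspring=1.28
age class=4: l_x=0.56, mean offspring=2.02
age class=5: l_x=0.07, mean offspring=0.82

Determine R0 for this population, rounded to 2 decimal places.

lx·mx by age: 0, 0, 2.2442, 1.0752, 1.1312, 0.0574
R0 = Σ lx·mx = 4.508 → 4.51

4.51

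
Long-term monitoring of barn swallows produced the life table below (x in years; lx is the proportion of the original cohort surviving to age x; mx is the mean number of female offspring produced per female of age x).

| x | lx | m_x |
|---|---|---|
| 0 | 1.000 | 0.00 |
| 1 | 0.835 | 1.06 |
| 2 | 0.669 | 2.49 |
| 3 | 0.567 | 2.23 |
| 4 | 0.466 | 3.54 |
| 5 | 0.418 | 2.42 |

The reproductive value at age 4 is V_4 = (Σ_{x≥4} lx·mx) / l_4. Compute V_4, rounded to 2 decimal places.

5.71

lx·mx for x ≥ 4: 1.64964, 1.01156 → sum = 2.6612
V_4 = 2.6612 / l_4 = 2.6612 / 0.466 = 5.71073… → 5.71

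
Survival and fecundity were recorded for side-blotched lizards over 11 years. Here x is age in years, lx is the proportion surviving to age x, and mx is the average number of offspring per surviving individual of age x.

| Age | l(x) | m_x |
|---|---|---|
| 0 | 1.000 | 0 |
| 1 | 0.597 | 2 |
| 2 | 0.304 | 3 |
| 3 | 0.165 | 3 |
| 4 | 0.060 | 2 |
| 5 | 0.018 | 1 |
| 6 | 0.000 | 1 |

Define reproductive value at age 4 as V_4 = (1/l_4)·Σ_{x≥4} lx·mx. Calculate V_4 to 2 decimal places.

2.30

lx·mx for x ≥ 4: 0.12, 0.018, 0 → sum = 0.138
V_4 = 0.138 / l_4 = 0.138 / 0.06 = 2.3 → 2.30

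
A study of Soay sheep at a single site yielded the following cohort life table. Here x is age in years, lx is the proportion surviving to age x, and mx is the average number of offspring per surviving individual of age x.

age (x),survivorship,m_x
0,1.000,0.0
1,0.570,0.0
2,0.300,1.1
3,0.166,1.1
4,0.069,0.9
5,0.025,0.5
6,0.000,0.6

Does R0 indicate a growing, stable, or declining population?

declining

R0 = Σ lx·mx = 0 + 0 + 0.33 + 0.1826 + 0.0621 + 0.0125 + 0 = 0.5872
R0 < 1, so the population is declining.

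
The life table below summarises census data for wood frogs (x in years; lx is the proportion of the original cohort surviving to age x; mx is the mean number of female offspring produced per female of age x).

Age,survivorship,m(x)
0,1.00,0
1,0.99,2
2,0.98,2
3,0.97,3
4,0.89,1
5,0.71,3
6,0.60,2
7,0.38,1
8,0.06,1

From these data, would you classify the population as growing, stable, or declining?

growing

R0 = Σ lx·mx = 0 + 1.98 + 1.96 + 2.91 + 0.89 + 2.13 + 1.2 + 0.38 + 0.06 = 11.51
R0 > 1, so the population is growing.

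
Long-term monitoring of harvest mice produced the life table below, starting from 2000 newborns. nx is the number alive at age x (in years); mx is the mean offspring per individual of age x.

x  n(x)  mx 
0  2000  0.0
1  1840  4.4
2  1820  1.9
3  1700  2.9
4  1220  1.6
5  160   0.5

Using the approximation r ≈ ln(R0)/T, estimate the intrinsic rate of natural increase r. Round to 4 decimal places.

lx = nx/n0 = nx/2000: 1, 0.92, 0.91, 0.85, 0.61, 0.08
R0 = Σ lx·mx = 0 + 4.048 + 1.729 + 2.465 + 0.976 + 0.04 = 9.258
Σ x·lx·mx = 19.005; T = 19.005/9.258 = 2.05282…
r ≈ ln(R0)/T = ln(9.258)/2.05282… = 1.084113… → 1.0841

1.0841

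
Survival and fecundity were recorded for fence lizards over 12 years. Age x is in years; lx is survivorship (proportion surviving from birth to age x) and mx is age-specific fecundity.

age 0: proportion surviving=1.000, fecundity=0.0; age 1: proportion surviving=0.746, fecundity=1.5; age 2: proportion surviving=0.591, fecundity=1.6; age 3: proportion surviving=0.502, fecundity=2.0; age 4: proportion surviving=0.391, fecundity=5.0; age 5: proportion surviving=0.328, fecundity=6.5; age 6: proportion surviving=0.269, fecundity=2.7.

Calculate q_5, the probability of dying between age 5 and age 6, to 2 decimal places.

q_5 = (l_5 − l_6) / l_5 = (0.328 − 0.269) / 0.328
     = 0.059 / 0.328 = 0.179878… → 0.18

0.18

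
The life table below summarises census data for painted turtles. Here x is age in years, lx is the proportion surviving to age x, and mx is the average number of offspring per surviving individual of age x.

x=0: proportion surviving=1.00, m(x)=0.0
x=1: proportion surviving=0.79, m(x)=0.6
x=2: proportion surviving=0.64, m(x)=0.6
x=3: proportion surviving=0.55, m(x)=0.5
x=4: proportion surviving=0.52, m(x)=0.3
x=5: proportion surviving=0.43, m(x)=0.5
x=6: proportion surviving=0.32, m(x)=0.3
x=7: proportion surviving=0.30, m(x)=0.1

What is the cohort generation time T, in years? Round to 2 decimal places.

lx·mx: 0, 0.474, 0.384, 0.275, 0.156, 0.215, 0.096, 0.03 → R0 = 1.63
x·lx·mx: 0, 0.474, 0.768, 0.825, 0.624, 1.075, 0.576, 0.21 → Σ = 4.552
T = 4.552 / 1.63 = 2.792638… → 2.79

2.79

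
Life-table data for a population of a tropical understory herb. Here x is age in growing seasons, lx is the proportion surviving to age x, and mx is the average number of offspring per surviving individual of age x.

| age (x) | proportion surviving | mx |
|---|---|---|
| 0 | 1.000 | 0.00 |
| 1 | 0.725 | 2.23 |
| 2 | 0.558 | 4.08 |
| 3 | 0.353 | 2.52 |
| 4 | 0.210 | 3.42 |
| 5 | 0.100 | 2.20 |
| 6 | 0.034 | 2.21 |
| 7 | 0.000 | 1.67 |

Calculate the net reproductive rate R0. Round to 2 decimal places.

lx·mx by age: 0, 1.61675, 2.27664, 0.88956, 0.7182, 0.22, 0.07514, 0
R0 = Σ lx·mx = 5.79629 → 5.80

5.80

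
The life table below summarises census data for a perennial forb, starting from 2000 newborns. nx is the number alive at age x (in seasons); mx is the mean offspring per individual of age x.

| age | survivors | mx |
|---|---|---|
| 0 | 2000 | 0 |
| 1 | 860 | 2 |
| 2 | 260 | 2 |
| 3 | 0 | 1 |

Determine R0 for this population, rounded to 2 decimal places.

1.12

lx = nx/n0 = nx/2000: 1, 0.43, 0.13, 0
lx·mx by age: 0, 0.86, 0.26, 0
R0 = Σ lx·mx = 1.12 → 1.12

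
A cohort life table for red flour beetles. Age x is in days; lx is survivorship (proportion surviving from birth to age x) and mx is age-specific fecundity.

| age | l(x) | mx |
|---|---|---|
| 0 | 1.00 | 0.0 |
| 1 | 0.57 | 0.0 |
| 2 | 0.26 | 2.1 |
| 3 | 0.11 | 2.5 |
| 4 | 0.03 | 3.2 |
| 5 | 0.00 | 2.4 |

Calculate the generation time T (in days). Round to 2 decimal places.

lx·mx: 0, 0, 0.546, 0.275, 0.096, 0 → R0 = 0.917
x·lx·mx: 0, 0, 1.092, 0.825, 0.384, 0 → Σ = 2.301
T = 2.301 / 0.917 = 2.509269… → 2.51

2.51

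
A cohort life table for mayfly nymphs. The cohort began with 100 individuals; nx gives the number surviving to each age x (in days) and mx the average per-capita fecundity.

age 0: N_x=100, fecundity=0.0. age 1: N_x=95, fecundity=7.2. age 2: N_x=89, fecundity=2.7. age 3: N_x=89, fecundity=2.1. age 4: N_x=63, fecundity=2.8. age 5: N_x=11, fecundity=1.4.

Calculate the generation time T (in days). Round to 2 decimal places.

lx = nx/n0 = nx/100: 1, 0.95, 0.89, 0.89, 0.63, 0.11
lx·mx: 0, 6.84, 2.403, 1.869, 1.764, 0.154 → R0 = 13.03
x·lx·mx: 0, 6.84, 4.806, 5.607, 7.056, 0.77 → Σ = 25.079
T = 25.079 / 13.03 = 1.924712… → 1.92

1.92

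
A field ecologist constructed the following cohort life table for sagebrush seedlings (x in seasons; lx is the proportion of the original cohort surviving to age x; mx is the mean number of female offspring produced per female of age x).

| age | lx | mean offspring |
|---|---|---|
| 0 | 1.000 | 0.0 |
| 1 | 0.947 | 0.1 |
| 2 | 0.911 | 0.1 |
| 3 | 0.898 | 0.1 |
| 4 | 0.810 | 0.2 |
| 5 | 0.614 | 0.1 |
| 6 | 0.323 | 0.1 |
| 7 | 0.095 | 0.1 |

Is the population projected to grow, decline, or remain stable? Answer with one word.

declining

R0 = Σ lx·mx = 0 + 0.0947 + 0.0911 + 0.0898 + 0.162 + 0.0614 + 0.0323 + 0.0095 = 0.5408
R0 < 1, so the population is declining.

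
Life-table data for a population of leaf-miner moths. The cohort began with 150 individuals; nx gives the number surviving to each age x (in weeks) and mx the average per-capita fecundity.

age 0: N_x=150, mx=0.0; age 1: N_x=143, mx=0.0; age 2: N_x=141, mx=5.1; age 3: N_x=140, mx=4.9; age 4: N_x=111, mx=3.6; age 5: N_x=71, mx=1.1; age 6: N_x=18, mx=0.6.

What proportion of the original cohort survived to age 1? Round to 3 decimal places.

l_1 = n_1/n_0 = 143/150 = 0.953333… → 0.953

0.953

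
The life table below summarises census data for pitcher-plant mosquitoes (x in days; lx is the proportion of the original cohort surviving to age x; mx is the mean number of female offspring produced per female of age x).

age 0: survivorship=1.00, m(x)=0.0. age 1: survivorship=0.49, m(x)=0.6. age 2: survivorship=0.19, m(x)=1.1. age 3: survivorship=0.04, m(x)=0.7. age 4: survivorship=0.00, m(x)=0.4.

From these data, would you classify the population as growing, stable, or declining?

R0 = Σ lx·mx = 0 + 0.294 + 0.209 + 0.028 + 0 = 0.531
R0 < 1, so the population is declining.

declining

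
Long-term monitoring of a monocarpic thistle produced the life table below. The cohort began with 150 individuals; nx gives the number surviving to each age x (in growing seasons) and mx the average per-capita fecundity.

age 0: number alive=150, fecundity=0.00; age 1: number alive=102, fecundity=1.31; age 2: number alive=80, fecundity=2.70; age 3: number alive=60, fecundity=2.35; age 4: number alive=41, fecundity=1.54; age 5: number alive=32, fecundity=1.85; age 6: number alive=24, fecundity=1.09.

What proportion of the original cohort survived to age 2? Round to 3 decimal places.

l_2 = n_2/n_0 = 80/150 = 0.533333… → 0.533

0.533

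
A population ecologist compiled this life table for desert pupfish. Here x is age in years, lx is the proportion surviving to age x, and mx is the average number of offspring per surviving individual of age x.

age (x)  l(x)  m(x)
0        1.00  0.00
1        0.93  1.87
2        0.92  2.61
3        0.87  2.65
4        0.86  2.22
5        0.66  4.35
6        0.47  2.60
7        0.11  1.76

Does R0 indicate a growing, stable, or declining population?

R0 = Σ lx·mx = 0 + 1.7391 + 2.4012 + 2.3055 + 1.9092 + 2.871 + 1.222 + 0.1936 = 12.6416
R0 > 1, so the population is growing.

growing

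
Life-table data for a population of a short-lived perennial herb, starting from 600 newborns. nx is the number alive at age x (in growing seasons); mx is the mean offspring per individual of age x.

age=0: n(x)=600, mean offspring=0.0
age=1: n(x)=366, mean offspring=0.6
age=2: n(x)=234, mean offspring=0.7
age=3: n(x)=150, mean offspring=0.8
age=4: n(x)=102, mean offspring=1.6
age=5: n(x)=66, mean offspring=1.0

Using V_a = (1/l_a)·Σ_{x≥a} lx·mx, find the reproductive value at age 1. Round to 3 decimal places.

2.002

lx = nx/n0 = nx/600: 1, 0.61, 0.39, 0.25, 0.17, 0.11
lx·mx for x ≥ 1: 0.366, 0.273, 0.2, 0.272, 0.11 → sum = 1.221
V_1 = 1.221 / l_1 = 1.221 / 0.61 = 2.001639… → 2.002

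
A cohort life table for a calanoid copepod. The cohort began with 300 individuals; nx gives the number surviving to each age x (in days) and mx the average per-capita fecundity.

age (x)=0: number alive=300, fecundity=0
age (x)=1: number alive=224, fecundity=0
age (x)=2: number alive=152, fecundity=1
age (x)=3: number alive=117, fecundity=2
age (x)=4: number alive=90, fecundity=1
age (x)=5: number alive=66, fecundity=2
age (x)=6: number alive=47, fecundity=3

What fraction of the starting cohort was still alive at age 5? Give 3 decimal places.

l_5 = n_5/n_0 = 66/300 = 0.22 → 0.220

0.220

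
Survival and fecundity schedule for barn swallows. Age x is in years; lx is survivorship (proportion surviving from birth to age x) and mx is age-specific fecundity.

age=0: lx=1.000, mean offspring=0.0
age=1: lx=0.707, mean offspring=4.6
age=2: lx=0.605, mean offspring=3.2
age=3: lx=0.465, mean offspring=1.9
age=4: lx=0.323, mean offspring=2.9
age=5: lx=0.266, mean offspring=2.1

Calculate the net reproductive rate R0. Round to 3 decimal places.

7.567

lx·mx by age: 0, 3.2522, 1.936, 0.8835, 0.9367, 0.5586
R0 = Σ lx·mx = 7.567 → 7.567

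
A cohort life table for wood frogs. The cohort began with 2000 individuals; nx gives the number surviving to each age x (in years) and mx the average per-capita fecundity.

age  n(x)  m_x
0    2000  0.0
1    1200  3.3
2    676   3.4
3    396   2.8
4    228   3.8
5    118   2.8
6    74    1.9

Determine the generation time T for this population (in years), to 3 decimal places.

2.050

lx = nx/n0 = nx/2000: 1, 0.6, 0.338, 0.198, 0.114, 0.059, 0.037
lx·mx: 0, 1.98, 1.1492, 0.5544, 0.4332, 0.1652, 0.0703 → R0 = 4.3523
x·lx·mx: 0, 1.98, 2.2984, 1.6632, 1.7328, 0.826, 0.4218 → Σ = 8.9222
T = 8.9222 / 4.3523 = 2.049997… → 2.050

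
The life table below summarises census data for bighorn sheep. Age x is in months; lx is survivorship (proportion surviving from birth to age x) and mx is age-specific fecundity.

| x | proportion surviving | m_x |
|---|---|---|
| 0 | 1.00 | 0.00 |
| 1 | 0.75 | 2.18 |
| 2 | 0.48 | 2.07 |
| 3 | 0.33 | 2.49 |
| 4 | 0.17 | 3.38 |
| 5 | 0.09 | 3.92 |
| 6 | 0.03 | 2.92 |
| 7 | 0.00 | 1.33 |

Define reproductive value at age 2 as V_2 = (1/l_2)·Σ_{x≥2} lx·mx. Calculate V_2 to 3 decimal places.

5.896

lx·mx for x ≥ 2: 0.9936, 0.8217, 0.5746, 0.3528, 0.0876, 0 → sum = 2.8303
V_2 = 2.8303 / l_2 = 2.8303 / 0.48 = 5.896458… → 5.896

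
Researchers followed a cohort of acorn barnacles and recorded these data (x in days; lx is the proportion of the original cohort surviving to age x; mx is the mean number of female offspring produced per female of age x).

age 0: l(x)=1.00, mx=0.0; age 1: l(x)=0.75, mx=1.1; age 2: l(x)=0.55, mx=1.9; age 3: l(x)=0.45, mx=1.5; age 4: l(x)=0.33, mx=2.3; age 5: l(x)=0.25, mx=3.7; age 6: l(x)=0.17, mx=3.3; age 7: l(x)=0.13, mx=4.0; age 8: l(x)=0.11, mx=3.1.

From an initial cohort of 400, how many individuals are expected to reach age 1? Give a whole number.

300

Expected survivors = N0 · l_1 = 400 × 0.75 = 300 → 300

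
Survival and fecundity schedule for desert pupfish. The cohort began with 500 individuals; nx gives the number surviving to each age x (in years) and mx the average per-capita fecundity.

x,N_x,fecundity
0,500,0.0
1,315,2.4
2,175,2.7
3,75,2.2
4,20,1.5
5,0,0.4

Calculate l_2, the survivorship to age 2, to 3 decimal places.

l_2 = n_2/n_0 = 175/500 = 0.35 → 0.350

0.350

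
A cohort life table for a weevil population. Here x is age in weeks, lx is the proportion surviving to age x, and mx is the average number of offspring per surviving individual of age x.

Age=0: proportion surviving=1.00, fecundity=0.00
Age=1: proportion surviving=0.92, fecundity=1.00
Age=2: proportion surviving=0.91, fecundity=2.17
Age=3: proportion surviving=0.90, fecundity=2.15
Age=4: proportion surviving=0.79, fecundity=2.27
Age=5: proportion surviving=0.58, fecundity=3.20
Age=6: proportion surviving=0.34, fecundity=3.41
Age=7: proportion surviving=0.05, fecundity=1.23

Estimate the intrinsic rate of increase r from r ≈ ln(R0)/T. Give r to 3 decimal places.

R0 = Σ lx·mx = 0 + 0.92 + 1.9747 + 1.935 + 1.7933 + 1.856 + 1.1594 + 0.0615 = 9.6999
Σ x·lx·mx = 34.5145; T = 34.5145/9.6999 = 3.55823…
r ≈ ln(R0)/T = ln(9.6999)/3.55823… = 0.63855… → 0.639

0.639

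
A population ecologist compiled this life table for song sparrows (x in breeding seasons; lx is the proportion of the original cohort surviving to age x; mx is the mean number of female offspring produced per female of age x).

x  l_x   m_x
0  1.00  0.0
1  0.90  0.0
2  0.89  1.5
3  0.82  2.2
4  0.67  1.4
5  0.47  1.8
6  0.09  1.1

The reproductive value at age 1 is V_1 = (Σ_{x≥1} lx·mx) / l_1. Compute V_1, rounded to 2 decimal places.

lx·mx for x ≥ 1: 0, 1.335, 1.804, 0.938, 0.846, 0.099 → sum = 5.022
V_1 = 5.022 / l_1 = 5.022 / 0.9 = 5.58 → 5.58

5.58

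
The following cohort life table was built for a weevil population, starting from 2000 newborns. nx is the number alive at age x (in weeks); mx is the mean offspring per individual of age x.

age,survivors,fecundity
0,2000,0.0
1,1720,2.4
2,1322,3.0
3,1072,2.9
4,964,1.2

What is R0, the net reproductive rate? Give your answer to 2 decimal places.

lx = nx/n0 = nx/2000: 1, 0.86, 0.661, 0.536, 0.482
lx·mx by age: 0, 2.064, 1.983, 1.5544, 0.5784
R0 = Σ lx·mx = 6.1798 → 6.18

6.18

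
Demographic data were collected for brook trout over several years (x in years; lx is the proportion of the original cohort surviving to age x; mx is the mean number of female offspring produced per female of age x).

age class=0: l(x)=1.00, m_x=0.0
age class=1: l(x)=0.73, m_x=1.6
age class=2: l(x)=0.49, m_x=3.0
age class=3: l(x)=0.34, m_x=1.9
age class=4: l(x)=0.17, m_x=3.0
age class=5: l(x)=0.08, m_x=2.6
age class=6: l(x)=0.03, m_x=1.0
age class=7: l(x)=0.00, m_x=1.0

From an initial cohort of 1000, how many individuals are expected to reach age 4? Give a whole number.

170

Expected survivors = N0 · l_4 = 1000 × 0.17 = 170 → 170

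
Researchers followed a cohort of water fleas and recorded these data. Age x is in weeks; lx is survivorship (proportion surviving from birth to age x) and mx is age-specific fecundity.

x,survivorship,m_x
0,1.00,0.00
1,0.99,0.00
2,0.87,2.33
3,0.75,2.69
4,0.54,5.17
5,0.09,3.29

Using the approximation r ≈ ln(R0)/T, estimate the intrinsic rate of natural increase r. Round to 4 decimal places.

0.6158

R0 = Σ lx·mx = 0 + 0 + 2.0271 + 2.0175 + 2.7918 + 0.2961 = 7.1325
Σ x·lx·mx = 22.7544; T = 22.7544/7.1325 = 3.19024…
r ≈ ln(R0)/T = ln(7.1325)/3.19024… = 0.615835… → 0.6158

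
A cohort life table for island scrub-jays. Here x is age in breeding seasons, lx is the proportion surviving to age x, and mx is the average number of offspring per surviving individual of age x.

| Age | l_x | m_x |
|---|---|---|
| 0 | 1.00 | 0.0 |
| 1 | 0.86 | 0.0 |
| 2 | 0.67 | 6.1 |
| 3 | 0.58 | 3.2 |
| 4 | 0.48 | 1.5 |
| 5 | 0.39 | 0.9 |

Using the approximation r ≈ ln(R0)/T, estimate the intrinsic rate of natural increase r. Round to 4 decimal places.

R0 = Σ lx·mx = 0 + 0 + 4.087 + 1.856 + 0.72 + 0.351 = 7.014
Σ x·lx·mx = 18.377; T = 18.377/7.014 = 2.62005…
r ≈ ln(R0)/T = ln(7.014)/2.62005… = 0.743463… → 0.7435

0.7435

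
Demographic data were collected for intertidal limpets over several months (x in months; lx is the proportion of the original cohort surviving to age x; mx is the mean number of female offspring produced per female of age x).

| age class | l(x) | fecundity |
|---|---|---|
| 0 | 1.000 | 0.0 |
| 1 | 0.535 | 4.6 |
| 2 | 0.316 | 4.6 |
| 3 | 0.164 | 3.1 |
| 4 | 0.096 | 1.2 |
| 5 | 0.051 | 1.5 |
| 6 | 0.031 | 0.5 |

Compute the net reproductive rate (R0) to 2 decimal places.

4.63

lx·mx by age: 0, 2.461, 1.4536, 0.5084, 0.1152, 0.0765, 0.0155
R0 = Σ lx·mx = 4.6302 → 4.63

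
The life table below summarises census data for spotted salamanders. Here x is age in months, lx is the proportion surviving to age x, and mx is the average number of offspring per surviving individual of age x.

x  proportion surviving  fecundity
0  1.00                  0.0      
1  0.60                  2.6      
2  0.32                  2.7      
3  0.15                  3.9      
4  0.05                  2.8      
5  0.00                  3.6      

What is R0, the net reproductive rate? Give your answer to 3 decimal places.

lx·mx by age: 0, 1.56, 0.864, 0.585, 0.14, 0
R0 = Σ lx·mx = 3.149 → 3.149

3.149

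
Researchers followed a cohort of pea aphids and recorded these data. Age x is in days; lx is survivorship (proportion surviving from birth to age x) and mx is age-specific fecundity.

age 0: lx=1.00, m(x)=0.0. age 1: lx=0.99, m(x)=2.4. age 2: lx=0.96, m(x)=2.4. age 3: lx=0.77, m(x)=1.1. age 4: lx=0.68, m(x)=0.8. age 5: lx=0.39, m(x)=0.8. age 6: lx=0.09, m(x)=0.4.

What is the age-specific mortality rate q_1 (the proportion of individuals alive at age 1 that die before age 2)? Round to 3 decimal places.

0.030

q_1 = (l_1 − l_2) / l_1 = (0.99 − 0.96) / 0.99
     = 0.03 / 0.99 = 0.030303… → 0.030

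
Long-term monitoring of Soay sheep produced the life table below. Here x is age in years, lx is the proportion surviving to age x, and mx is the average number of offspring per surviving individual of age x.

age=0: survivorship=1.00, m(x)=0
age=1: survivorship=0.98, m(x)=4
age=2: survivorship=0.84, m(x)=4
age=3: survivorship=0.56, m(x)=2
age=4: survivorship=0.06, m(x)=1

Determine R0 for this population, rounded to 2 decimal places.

lx·mx by age: 0, 3.92, 3.36, 1.12, 0.06
R0 = Σ lx·mx = 8.46 → 8.46

8.46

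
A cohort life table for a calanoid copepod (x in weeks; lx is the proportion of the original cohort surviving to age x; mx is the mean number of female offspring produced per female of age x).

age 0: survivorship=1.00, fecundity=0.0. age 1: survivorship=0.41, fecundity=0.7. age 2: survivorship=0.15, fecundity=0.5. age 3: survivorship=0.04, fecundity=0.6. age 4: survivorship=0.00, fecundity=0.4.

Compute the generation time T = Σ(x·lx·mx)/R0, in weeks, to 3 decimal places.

1.319

lx·mx: 0, 0.287, 0.075, 0.024, 0 → R0 = 0.386
x·lx·mx: 0, 0.287, 0.15, 0.072, 0 → Σ = 0.509
T = 0.509 / 0.386 = 1.318653… → 1.319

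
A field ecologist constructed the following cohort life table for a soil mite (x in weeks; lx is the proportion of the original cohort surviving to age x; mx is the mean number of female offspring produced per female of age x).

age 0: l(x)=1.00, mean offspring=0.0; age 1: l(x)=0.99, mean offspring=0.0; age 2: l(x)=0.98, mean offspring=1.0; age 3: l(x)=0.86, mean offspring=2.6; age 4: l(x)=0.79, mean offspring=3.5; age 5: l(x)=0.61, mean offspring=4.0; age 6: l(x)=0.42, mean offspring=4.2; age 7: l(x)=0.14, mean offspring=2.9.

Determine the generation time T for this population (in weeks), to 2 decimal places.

4.28

lx·mx: 0, 0, 0.98, 2.236, 2.765, 2.44, 1.764, 0.406 → R0 = 10.591
x·lx·mx: 0, 0, 1.96, 6.708, 11.06, 12.2, 10.584, 2.842 → Σ = 45.354
T = 45.354 / 10.591 = 4.282315… → 4.28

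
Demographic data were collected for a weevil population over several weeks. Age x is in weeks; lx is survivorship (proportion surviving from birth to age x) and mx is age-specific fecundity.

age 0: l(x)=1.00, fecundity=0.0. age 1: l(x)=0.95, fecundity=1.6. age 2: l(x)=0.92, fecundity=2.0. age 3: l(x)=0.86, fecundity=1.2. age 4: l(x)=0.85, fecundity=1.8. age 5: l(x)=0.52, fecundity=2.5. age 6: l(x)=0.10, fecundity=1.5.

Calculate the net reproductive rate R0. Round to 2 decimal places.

lx·mx by age: 0, 1.52, 1.84, 1.032, 1.53, 1.3, 0.15
R0 = Σ lx·mx = 7.372 → 7.37

7.37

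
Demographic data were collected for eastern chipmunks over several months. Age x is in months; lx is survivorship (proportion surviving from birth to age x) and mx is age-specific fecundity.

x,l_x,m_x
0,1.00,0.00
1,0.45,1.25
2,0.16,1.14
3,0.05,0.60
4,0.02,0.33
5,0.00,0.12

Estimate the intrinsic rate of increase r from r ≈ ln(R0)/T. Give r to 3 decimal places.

-0.185

R0 = Σ lx·mx = 0 + 0.5625 + 0.1824 + 0.03 + 0.0066 + 0 = 0.7815
Σ x·lx·mx = 1.0437; T = 1.0437/0.7815 = 1.33551…
r ≈ ln(R0)/T = ln(0.7815)/1.33551… = -0.1846… → -0.185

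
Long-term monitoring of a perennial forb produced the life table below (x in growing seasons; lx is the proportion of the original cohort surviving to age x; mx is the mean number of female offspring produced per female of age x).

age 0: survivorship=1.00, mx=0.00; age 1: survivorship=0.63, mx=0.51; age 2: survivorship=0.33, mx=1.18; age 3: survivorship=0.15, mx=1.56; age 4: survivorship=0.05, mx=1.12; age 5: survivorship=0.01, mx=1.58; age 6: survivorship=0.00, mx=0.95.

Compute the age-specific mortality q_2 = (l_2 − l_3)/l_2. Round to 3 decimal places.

q_2 = (l_2 − l_3) / l_2 = (0.33 − 0.15) / 0.33
     = 0.18 / 0.33 = 0.545455… → 0.545

0.545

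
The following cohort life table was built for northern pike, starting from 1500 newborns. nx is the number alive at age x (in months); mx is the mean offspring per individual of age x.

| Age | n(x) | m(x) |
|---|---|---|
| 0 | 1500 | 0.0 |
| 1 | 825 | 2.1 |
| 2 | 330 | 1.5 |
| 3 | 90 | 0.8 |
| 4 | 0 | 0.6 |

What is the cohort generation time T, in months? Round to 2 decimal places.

lx = nx/n0 = nx/1500: 1, 0.55, 0.22, 0.06, 0
lx·mx: 0, 1.155, 0.33, 0.048, 0 → R0 = 1.533
x·lx·mx: 0, 1.155, 0.66, 0.144, 0 → Σ = 1.959
T = 1.959 / 1.533 = 1.277886… → 1.28

1.28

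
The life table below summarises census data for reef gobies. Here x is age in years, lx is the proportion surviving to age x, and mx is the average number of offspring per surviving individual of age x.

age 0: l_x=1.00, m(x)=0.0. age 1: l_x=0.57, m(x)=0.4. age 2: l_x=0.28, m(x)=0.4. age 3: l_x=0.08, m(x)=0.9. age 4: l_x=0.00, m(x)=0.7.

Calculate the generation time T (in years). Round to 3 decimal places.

lx·mx: 0, 0.228, 0.112, 0.072, 0 → R0 = 0.412
x·lx·mx: 0, 0.228, 0.224, 0.216, 0 → Σ = 0.668
T = 0.668 / 0.412 = 1.621359… → 1.621

1.621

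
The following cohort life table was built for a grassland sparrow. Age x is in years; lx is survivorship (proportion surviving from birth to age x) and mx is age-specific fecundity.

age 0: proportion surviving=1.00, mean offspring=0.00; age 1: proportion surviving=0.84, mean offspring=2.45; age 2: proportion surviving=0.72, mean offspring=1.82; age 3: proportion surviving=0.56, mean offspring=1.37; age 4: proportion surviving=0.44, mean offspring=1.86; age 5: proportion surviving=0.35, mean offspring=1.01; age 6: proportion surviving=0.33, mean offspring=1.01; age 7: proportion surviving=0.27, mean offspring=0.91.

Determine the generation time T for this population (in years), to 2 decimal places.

lx·mx: 0, 2.058, 1.3104, 0.7672, 0.8184, 0.3535, 0.3333, 0.2457 → R0 = 5.8865
x·lx·mx: 0, 2.058, 2.6208, 2.3016, 3.2736, 1.7675, 1.9998, 1.7199 → Σ = 15.7412
T = 15.7412 / 5.8865 = 2.674119… → 2.67

2.67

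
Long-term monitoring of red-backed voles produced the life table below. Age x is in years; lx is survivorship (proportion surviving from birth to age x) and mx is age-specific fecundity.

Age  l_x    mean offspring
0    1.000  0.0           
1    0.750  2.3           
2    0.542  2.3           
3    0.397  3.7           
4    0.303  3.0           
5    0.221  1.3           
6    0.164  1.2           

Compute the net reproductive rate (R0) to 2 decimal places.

lx·mx by age: 0, 1.725, 1.2466, 1.4689, 0.909, 0.2873, 0.1968
R0 = Σ lx·mx = 5.8336 → 5.83

5.83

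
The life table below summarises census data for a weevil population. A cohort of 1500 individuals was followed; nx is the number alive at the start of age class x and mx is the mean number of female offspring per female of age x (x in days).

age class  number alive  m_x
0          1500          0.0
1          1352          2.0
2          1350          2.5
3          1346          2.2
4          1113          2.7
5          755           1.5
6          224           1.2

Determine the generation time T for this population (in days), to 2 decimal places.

2.80

lx = nx/n0 = nx/1500: 1, 0.90133…, 0.9, 0.89733…, 0.742, 0.50333…, 0.14933…
lx·mx: 0, 1.802667…, 2.25, 1.974133…, 2.0034, 0.755…, 0.1792… → R0 = 8.9644…
x·lx·mx: 0, 1.802667…, 4.5, 5.9224…, 8.0136, 3.775…, 1.0752… → Σ = 25.088867…
T = 25.088867… / 8.9644… = 2.798722… → 2.80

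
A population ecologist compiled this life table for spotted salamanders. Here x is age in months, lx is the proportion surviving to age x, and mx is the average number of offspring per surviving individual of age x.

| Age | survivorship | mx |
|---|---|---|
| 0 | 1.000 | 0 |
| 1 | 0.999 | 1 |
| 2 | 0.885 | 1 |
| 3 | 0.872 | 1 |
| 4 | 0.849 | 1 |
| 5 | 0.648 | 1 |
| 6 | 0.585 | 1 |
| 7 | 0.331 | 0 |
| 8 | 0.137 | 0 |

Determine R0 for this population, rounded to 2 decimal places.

4.84

lx·mx by age: 0, 0.999, 0.885, 0.872, 0.849, 0.648, 0.585, 0, 0
R0 = Σ lx·mx = 4.838 → 4.84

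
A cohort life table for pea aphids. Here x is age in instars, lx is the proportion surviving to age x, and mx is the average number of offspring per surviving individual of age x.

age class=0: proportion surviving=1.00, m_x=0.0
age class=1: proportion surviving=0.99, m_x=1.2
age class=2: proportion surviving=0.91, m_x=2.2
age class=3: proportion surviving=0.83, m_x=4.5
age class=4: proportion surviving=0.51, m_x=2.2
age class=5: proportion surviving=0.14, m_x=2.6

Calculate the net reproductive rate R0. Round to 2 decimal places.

8.41

lx·mx by age: 0, 1.188, 2.002, 3.735, 1.122, 0.364
R0 = Σ lx·mx = 8.411 → 8.41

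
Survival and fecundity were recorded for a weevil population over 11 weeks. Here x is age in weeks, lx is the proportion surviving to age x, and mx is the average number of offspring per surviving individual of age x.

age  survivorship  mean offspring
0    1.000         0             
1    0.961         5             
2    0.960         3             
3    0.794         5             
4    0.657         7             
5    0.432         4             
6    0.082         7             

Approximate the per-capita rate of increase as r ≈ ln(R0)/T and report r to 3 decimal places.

R0 = Σ lx·mx = 0 + 4.805 + 2.88 + 3.97 + 4.599 + 1.728 + 0.574 = 18.556
Σ x·lx·mx = 52.955; T = 52.955/18.556 = 2.85379…
r ≈ ln(R0)/T = ln(18.556)/2.85379… = 1.02348… → 1.023

1.023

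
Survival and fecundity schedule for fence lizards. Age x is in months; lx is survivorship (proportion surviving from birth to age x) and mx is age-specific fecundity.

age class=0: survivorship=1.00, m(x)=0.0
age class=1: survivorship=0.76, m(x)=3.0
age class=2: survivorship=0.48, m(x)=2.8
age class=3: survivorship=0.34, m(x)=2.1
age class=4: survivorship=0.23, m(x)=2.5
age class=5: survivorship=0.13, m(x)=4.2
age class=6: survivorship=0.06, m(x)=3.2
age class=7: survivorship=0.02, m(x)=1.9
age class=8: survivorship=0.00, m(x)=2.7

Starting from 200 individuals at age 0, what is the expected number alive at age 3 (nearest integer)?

68

Expected survivors = N0 · l_3 = 200 × 0.34 = 68 → 68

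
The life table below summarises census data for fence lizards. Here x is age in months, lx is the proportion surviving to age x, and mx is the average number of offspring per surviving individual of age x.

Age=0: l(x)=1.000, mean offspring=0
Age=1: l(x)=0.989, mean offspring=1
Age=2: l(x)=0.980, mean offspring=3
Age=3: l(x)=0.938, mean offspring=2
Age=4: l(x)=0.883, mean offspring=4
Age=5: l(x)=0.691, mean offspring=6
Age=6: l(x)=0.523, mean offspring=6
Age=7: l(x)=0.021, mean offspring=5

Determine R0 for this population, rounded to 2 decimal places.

16.73

lx·mx by age: 0, 0.989, 2.94, 1.876, 3.532, 4.146, 3.138, 0.105
R0 = Σ lx·mx = 16.726 → 16.73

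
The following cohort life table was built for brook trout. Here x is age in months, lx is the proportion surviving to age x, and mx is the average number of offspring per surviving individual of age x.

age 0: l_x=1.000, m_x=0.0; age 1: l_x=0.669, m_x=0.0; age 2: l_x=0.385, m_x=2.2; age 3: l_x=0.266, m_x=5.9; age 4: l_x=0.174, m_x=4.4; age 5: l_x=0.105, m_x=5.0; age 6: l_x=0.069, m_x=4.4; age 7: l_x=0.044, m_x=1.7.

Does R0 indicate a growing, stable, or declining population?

growing

R0 = Σ lx·mx = 0 + 0 + 0.847 + 1.5694 + 0.7656 + 0.525 + 0.3036 + 0.0748 = 4.0854
R0 > 1, so the population is growing.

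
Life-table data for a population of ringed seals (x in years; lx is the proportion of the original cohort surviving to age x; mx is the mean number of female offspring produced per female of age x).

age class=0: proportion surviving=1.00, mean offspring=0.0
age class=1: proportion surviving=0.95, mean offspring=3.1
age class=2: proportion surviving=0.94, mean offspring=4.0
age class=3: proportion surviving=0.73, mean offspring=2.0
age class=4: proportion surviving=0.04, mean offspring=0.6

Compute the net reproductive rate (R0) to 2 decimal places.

lx·mx by age: 0, 2.945, 3.76, 1.46, 0.024
R0 = Σ lx·mx = 8.189 → 8.19

8.19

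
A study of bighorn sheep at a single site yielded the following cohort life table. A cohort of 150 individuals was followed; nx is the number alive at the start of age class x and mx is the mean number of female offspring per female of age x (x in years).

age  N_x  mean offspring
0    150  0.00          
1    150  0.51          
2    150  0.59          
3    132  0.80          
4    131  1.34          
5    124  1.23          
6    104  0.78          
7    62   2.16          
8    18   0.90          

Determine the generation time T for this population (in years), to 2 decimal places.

4.32

lx = nx/n0 = nx/150: 1, 1, 1, 0.88, 0.87333…, 0.82667…, 0.69333…, 0.41333…, 0.12
lx·mx: 0, 0.51, 0.59, 0.704, 1.170267…, 1.0168…, 0.5408…, 0.8928…, 0.108 → R0 = 5.532667…
x·lx·mx: 0, 0.51, 1.18, 2.112, 4.681067…, 5.084…, 3.2448…, 6.2496…, 0.864 → Σ = 23.925467…
T = 23.925467… / 5.532667… = 4.324401… → 4.32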